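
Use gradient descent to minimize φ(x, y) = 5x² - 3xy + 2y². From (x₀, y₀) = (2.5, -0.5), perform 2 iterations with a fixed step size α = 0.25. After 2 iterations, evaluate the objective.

∇φ = (10x - 3y, -3x + 4y)
(x₁, y₁) = (2.5, -0.5) − 0.25·(26.5, -9.5) = (-4.125, 1.875)
(x₂, y₂) = (-4.125, 1.875) − 0.25·(-46.875, 19.875) = (7.59375, -3.09375)
φ(7.59375, -3.09375) = 377.947265625

377.947265625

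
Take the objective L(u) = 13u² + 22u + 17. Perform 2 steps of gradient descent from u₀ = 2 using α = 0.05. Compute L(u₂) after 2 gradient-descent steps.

8.5453

L′(u) = 26u + 22
Step 1: L′(2) = 74; u₁ = 2 − 0.05·74 = -1.7
Step 2: L′(-1.7) = -22.2; u₂ = -1.7 − 0.05·(-22.2) = -0.59
L(-0.59) = 8.5453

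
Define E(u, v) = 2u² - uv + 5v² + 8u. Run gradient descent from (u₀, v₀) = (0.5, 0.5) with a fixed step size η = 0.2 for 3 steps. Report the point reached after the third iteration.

(-1.968, -0.512)

∇E = (4u - v + 8, -u + 10v)
(u₁, v₁) = (0.5, 0.5) − 0.2·(9.5, 4.5) = (-1.4, -0.4)
(u₂, v₂) = (-1.4, -0.4) − 0.2·(2.8, -2.6) = (-1.96, 0.12)
(u₃, v₃) = (-1.96, 0.12) − 0.2·(0.04, 3.16) = (-1.968, -0.512)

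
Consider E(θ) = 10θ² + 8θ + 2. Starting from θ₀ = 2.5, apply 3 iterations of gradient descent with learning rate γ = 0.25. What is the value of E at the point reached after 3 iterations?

E′(θ) = 20θ + 8
θ₁ = 2.5 − 0.25·58 = -12
θ₂ = -12 − 0.25·(-232) = 46
θ₃ = 46 − 0.25·928 = -186
E(-186) = 344474

344474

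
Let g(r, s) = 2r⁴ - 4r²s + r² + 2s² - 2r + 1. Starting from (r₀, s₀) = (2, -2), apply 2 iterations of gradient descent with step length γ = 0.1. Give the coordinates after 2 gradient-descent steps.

∇g = (8r³ - 8rs + 2r - 2, -4r² + 4s)
Step 1: at (2, -2), ∇g = (98, -24) → (2, -2) − 0.1·(98, -24) = (-7.8, 0.4)
Step 2: at (-7.8, 0.4), ∇g = (-3789.056, -241.76) → (-7.8, 0.4) − 0.1·(-3789.056, -241.76) = (371.1056, 24.576)

(371.1056, 24.576)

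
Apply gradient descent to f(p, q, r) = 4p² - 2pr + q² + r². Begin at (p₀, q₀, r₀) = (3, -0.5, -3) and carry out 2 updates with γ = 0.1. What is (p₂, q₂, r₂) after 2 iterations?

(-0.36, -0.32, -1.44)

∇f = (8p - 2r, 2q, -2p + 2r)
Step 1: at (3, -0.5, -3), ∇f = (30, -1, -12) → (3, -0.5, -3) − 0.1·(30, -1, -12) = (0, -0.4, -1.8)
Step 2: at (0, -0.4, -1.8), ∇f = (3.6, -0.8, -3.6) → (0, -0.4, -1.8) − 0.1·(3.6, -0.8, -3.6) = (-0.36, -0.32, -1.44)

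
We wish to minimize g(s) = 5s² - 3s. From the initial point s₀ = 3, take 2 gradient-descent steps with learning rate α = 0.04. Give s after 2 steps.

g′(s) = 10s - 3
Step 1: g′(3) = 27; s₁ = 3 − 0.04·27 = 1.92
Step 2: g′(1.92) = 16.2; s₂ = 1.92 − 0.04·16.2 = 1.272

1.272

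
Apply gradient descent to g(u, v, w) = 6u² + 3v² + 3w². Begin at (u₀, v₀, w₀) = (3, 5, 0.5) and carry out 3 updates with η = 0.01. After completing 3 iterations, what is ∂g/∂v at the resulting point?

24.91752

∇g = (12u, 6v, 6w)
Step 1: at (3, 5, 0.5), ∇g = (36, 30, 3) → (3, 5, 0.5) − 0.01·(36, 30, 3) = (2.64, 4.7, 0.47)
Step 2: at (2.64, 4.7, 0.47), ∇g = (31.68, 28.2, 2.82) → (2.64, 4.7, 0.47) − 0.01·(31.68, 28.2, 2.82) = (2.3232, 4.418, 0.4418)
Step 3: at (2.3232, 4.418, 0.4418), ∇g = (27.8784, 26.508, 2.6508) → (2.3232, 4.418, 0.4418) − 0.01·(27.8784, 26.508, 2.6508) = (2.044416, 4.15292, 0.415292)
∂g/∂v at (2.044416, 4.15292, 0.415292) = 24.91752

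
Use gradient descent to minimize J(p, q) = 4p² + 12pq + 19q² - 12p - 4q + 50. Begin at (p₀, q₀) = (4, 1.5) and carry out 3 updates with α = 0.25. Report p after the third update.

-734.875

∇J = (8p + 12q - 12, 12p + 38q - 4)
Step 1: at (4, 1.5), ∇J = (38, 101) → (4, 1.5) − 0.25·(38, 101) = (-5.5, -23.75)
Step 2: at (-5.5, -23.75), ∇J = (-341, -972.5) → (-5.5, -23.75) − 0.25·(-341, -972.5) = (79.75, 219.375)
Step 3: at (79.75, 219.375), ∇J = (3258.5, 9289.25) → (79.75, 219.375) − 0.25·(3258.5, 9289.25) = (-734.875, -2102.9375)
p = -734.875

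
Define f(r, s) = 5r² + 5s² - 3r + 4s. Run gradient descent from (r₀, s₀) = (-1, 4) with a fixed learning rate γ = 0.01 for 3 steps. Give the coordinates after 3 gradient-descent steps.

∇f = (10r - 3, 10s + 4)
(r₁, s₁) = (-1, 4) − 0.01·(-13, 44) = (-0.87, 3.56)
(r₂, s₂) = (-0.87, 3.56) − 0.01·(-11.7, 39.6) = (-0.753, 3.164)
(r₃, s₃) = (-0.753, 3.164) − 0.01·(-10.53, 35.64) = (-0.6477, 2.8076)

(-0.6477, 2.8076)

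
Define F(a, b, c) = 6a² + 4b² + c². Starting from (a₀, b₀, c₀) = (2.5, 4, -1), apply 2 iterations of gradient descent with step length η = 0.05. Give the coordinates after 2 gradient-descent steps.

(0.4, 1.44, -0.81)

∇F = (12a, 8b, 2c)
Step 1: at (2.5, 4, -1), ∇F = (30, 32, -2) → (2.5, 4, -1) − 0.05·(30, 32, -2) = (1, 2.4, -0.9)
Step 2: at (1, 2.4, -0.9), ∇F = (12, 19.2, -1.8) → (1, 2.4, -0.9) − 0.05·(12, 19.2, -1.8) = (0.4, 1.44, -0.81)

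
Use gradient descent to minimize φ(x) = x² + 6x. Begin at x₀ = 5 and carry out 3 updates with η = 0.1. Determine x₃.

1.096

φ′(x) = 2x + 6
x₁ = 5 − 0.1·16 = 3.4
x₂ = 3.4 − 0.1·12.8 = 2.12
x₃ = 2.12 − 0.1·10.24 = 1.096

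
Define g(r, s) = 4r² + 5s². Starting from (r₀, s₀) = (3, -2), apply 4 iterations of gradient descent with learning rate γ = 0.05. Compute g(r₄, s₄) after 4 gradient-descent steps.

0.68278676

∇g = (8r, 10s)
Step 1: at (3, -2), ∇g = (24, -20) → (3, -2) − 0.05·(24, -20) = (1.8, -1)
Step 2: at (1.8, -1), ∇g = (14.4, -10) → (1.8, -1) − 0.05·(14.4, -10) = (1.08, -0.5)
Step 3: at (1.08, -0.5), ∇g = (8.64, -5) → (1.08, -0.5) − 0.05·(8.64, -5) = (0.648, -0.25)
Step 4: at (0.648, -0.25), ∇g = (5.184, -2.5) → (0.648, -0.25) − 0.05·(5.184, -2.5) = (0.3888, -0.125)
g(0.3888, -0.125) = 0.68278676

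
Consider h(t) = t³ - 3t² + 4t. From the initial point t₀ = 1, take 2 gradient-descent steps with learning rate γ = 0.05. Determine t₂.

0.899625

h′(t) = 3t² - 6t + 4
Step 1: h′(1) = 1; t₁ = 1 − 0.05·1 = 0.95
Step 2: h′(0.95) = 1.0075; t₂ = 0.95 − 0.05·1.0075 = 0.899625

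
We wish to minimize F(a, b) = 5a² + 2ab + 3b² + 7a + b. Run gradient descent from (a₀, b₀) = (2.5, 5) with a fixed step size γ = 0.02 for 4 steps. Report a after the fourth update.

0.15388288

∇F = (10a + 2b + 7, 2a + 6b + 1)
(a₁, b₁) = (2.5, 5) − 0.02·(42, 36) = (1.66, 4.28)
(a₂, b₂) = (1.66, 4.28) − 0.02·(32.16, 30) = (1.0168, 3.68)
(a₃, b₃) = (1.0168, 3.68) − 0.02·(24.528, 25.1136) = (0.52624, 3.177728)
(a₄, b₄) = (0.52624, 3.177728) − 0.02·(18.617856, 21.118848) = (0.15388288, 2.75535104)
a = 0.15388288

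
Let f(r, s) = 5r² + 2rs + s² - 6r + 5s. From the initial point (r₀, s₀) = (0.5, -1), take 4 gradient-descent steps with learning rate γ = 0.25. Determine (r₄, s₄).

(0, -3.75)

∇f = (10r + 2s - 6, 2r + 2s + 5)
Step 1: at (0.5, -1), ∇f = (-3, 4) → (0.5, -1) − 0.25·(-3, 4) = (1.25, -2)
Step 2: at (1.25, -2), ∇f = (2.5, 3.5) → (1.25, -2) − 0.25·(2.5, 3.5) = (0.625, -2.875)
Step 3: at (0.625, -2.875), ∇f = (-5.5, 0.5) → (0.625, -2.875) − 0.25·(-5.5, 0.5) = (2, -3)
Step 4: at (2, -3), ∇f = (8, 3) → (2, -3) − 0.25·(8, 3) = (0, -3.75)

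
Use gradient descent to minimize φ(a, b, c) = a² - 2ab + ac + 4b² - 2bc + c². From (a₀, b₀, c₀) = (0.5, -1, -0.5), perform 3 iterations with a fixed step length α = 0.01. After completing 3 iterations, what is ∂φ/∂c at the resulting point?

0.9158925

∇φ = (2a - 2b + c, -2a + 8b - 2c, a - 2b + 2c)
Step 1: at (0.5, -1, -0.5), ∇φ = (2.5, -8, 1.5) → (0.5, -1, -0.5) − 0.01·(2.5, -8, 1.5) = (0.475, -0.92, -0.515)
Step 2: at (0.475, -0.92, -0.515), ∇φ = (2.275, -7.28, 1.285) → (0.475, -0.92, -0.515) − 0.01·(2.275, -7.28, 1.285) = (0.45225, -0.8472, -0.52785)
Step 3: at (0.45225, -0.8472, -0.52785), ∇φ = (2.07105, -6.6264, 1.09095) → (0.45225, -0.8472, -0.52785) − 0.01·(2.07105, -6.6264, 1.09095) = (0.4315395, -0.780936, -0.5387595)
∂φ/∂c at (0.4315395, -0.780936, -0.5387595) = 0.9158925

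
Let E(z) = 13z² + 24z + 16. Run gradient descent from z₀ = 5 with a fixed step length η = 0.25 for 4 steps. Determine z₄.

5419.0625

E′(z) = 26z + 24
Step 1: E′(5) = 154; z₁ = 5 − 0.25·154 = -33.5
Step 2: E′(-33.5) = -847; z₂ = -33.5 − 0.25·(-847) = 178.25
Step 3: E′(178.25) = 4658.5; z₃ = 178.25 − 0.25·4658.5 = -986.375
Step 4: E′(-986.375) = -25621.75; z₄ = -986.375 − 0.25·(-25621.75) = 5419.0625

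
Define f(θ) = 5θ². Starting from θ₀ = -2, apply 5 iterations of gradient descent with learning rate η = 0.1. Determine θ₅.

f′(θ) = 10θ
Step 1: f′(-2) = -20; θ₁ = -2 − 0.1·(-20) = 0
Step 2: f′(0) = 0; θ₂ = 0 − 0.1·0 = 0
Step 3: f′(0) = 0; θ₃ = 0 − 0.1·0 = 0
Step 4: f′(0) = 0; θ₄ = 0 − 0.1·0 = 0
Step 5: f′(0) = 0; θ₅ = 0 − 0.1·0 = 0

0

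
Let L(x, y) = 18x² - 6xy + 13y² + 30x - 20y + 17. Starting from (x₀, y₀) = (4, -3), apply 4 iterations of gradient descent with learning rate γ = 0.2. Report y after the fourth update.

∇L = (36x - 6y + 30, -6x + 26y - 20)
(x₁, y₁) = (4, -3) − 0.2·(192, -122) = (-34.4, 21.4)
(x₂, y₂) = (-34.4, 21.4) − 0.2·(-1336.8, 742.8) = (232.96, -127.16)
(x₃, y₃) = (232.96, -127.16) − 0.2·(9179.52, -4723.92) = (-1602.944, 817.624)
(x₄, y₄) = (-1602.944, 817.624) − 0.2·(-62581.728, 30855.888) = (10913.4016, -5353.5536)
y = -5353.5536

-5353.5536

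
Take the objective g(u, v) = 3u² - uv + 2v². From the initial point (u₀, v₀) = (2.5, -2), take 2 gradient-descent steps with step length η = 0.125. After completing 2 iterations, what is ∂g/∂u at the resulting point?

∇g = (6u - v, -u + 4v)
(u₁, v₁) = (2.5, -2) − 0.125·(17, -10.5) = (0.375, -0.6875)
(u₂, v₂) = (0.375, -0.6875) − 0.125·(2.9375, -3.125) = (0.0078125, -0.296875)
∂g/∂u at (0.0078125, -0.296875) = 0.34375

0.34375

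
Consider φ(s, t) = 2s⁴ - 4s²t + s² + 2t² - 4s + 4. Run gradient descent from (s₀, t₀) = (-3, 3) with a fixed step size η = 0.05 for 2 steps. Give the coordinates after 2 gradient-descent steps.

(-29.2032, 7.778)

∇φ = (8s³ - 8st + 2s - 4, -4s² + 4t)
(s₁, t₁) = (-3, 3) − 0.05·(-154, -24) = (4.7, 4.2)
(s₂, t₂) = (4.7, 4.2) − 0.05·(678.064, -71.56) = (-29.2032, 7.778)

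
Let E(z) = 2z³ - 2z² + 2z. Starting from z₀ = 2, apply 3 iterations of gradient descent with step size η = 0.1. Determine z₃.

-0.1234816

E′(z) = 6z² - 4z + 2
z₁ = 2 − 0.1·18 = 0.2
z₂ = 0.2 − 0.1·1.44 = 0.056
z₃ = 0.056 − 0.1·1.794816 = -0.1234816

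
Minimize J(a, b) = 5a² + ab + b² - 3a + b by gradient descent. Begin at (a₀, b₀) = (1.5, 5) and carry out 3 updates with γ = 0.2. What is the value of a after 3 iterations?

∇J = (10a + b - 3, a + 2b + 1)
(a₁, b₁) = (1.5, 5) − 0.2·(17, 12.5) = (-1.9, 2.5)
(a₂, b₂) = (-1.9, 2.5) − 0.2·(-19.5, 4.1) = (2, 1.68)
(a₃, b₃) = (2, 1.68) − 0.2·(18.68, 6.36) = (-1.736, 0.408)
a = -1.736

-1.736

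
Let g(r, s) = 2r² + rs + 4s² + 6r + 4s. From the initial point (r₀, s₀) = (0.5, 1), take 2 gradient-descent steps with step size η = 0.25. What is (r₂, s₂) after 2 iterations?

∇g = (4r + s + 6, r + 8s + 4)
(r₁, s₁) = (0.5, 1) − 0.25·(9, 12.5) = (-1.75, -2.125)
(r₂, s₂) = (-1.75, -2.125) − 0.25·(-3.125, -14.75) = (-0.96875, 1.5625)

(-0.96875, 1.5625)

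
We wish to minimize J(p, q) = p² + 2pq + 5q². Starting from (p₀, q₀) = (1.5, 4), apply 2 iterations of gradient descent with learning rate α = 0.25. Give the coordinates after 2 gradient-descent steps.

(2.75, 10.75)

∇J = (2p + 2q, 2p + 10q)
Step 1: at (1.5, 4), ∇J = (11, 43) → (1.5, 4) − 0.25·(11, 43) = (-1.25, -6.75)
Step 2: at (-1.25, -6.75), ∇J = (-16, -70) → (-1.25, -6.75) − 0.25·(-16, -70) = (2.75, 10.75)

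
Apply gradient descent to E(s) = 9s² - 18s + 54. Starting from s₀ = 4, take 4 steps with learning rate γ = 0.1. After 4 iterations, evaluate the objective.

58.58954496

E′(s) = 18s - 18
Step 1: E′(4) = 54; s₁ = 4 − 0.1·54 = -1.4
Step 2: E′(-1.4) = -43.2; s₂ = -1.4 − 0.1·(-43.2) = 2.92
Step 3: E′(2.92) = 34.56; s₃ = 2.92 − 0.1·34.56 = -0.536
Step 4: E′(-0.536) = -27.648; s₄ = -0.536 − 0.1·(-27.648) = 2.2288
E(2.2288) = 58.58954496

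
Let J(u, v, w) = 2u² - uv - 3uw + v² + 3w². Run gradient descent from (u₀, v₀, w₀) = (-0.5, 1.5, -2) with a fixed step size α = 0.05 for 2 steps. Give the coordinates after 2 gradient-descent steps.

∇J = (4u - v - 3w, -u + 2v, -3u + 6w)
Step 1: at (-0.5, 1.5, -2), ∇J = (2.5, 3.5, -10.5) → (-0.5, 1.5, -2) − 0.05·(2.5, 3.5, -10.5) = (-0.625, 1.325, -1.475)
Step 2: at (-0.625, 1.325, -1.475), ∇J = (0.6, 3.275, -6.975) → (-0.625, 1.325, -1.475) − 0.05·(0.6, 3.275, -6.975) = (-0.655, 1.16125, -1.12625)

(-0.655, 1.16125, -1.12625)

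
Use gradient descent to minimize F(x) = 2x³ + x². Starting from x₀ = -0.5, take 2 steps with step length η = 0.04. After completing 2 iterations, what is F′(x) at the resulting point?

0.684431261696

F′(x) = 6x² + 2x
x₁ = -0.5 − 0.04·0.5 = -0.52
x₂ = -0.52 − 0.04·0.5824 = -0.543296
F′(x) at (-0.543296) = 0.684431261696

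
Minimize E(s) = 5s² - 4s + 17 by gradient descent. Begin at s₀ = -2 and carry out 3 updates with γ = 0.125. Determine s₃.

E′(s) = 10s - 4
Step 1: E′(-2) = -24; s₁ = -2 − 0.125·(-24) = 1
Step 2: E′(1) = 6; s₂ = 1 − 0.125·6 = 0.25
Step 3: E′(0.25) = -1.5; s₃ = 0.25 − 0.125·(-1.5) = 0.4375

0.4375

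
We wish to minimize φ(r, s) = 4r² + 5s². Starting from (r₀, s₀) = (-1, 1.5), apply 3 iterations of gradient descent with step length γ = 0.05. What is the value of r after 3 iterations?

-0.216

∇φ = (8r, 10s)
(r₁, s₁) = (-1, 1.5) − 0.05·(-8, 15) = (-0.6, 0.75)
(r₂, s₂) = (-0.6, 0.75) − 0.05·(-4.8, 7.5) = (-0.36, 0.375)
(r₃, s₃) = (-0.36, 0.375) − 0.05·(-2.88, 3.75) = (-0.216, 0.1875)
r = -0.216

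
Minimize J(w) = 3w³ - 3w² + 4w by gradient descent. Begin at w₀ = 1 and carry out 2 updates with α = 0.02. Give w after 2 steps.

0.750072

J′(w) = 9w² - 6w + 4
Step 1: J′(1) = 7; w₁ = 1 − 0.02·7 = 0.86
Step 2: J′(0.86) = 5.4964; w₂ = 0.86 − 0.02·5.4964 = 0.750072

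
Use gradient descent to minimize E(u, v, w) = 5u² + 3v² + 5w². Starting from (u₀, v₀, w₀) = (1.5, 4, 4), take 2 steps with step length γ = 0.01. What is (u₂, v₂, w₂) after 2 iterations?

∇E = (10u, 6v, 10w)
Step 1: at (1.5, 4, 4), ∇E = (15, 24, 40) → (1.5, 4, 4) − 0.01·(15, 24, 40) = (1.35, 3.76, 3.6)
Step 2: at (1.35, 3.76, 3.6), ∇E = (13.5, 22.56, 36) → (1.35, 3.76, 3.6) − 0.01·(13.5, 22.56, 36) = (1.215, 3.5344, 3.24)

(1.215, 3.5344, 3.24)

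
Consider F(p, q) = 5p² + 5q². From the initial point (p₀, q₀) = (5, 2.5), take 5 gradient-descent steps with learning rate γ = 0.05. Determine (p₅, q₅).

∇F = (10p, 10q)
(p₁, q₁) = (5, 2.5) − 0.05·(50, 25) = (2.5, 1.25)
(p₂, q₂) = (2.5, 1.25) − 0.05·(25, 12.5) = (1.25, 0.625)
(p₃, q₃) = (1.25, 0.625) − 0.05·(12.5, 6.25) = (0.625, 0.3125)
(p₄, q₄) = (0.625, 0.3125) − 0.05·(6.25, 3.125) = (0.3125, 0.15625)
(p₅, q₅) = (0.3125, 0.15625) − 0.05·(3.125, 1.5625) = (0.15625, 0.078125)

(0.15625, 0.078125)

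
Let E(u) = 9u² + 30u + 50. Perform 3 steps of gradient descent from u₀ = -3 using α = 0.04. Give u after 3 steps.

E′(u) = 18u + 30
Step 1: E′(-3) = -24; u₁ = -3 − 0.04·(-24) = -2.04
Step 2: E′(-2.04) = -6.72; u₂ = -2.04 − 0.04·(-6.72) = -1.7712
Step 3: E′(-1.7712) = -1.8816; u₃ = -1.7712 − 0.04·(-1.8816) = -1.695936

-1.695936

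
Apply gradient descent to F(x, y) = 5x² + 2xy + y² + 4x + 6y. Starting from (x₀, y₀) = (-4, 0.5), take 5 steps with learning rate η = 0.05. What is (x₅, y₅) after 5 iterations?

∇F = (10x + 2y + 4, 2x + 2y + 6)
(x₁, y₁) = (-4, 0.5) − 0.05·(-35, -1) = (-2.25, 0.55)
(x₂, y₂) = (-2.25, 0.55) − 0.05·(-17.4, 2.6) = (-1.38, 0.42)
(x₃, y₃) = (-1.38, 0.42) − 0.05·(-8.96, 4.08) = (-0.932, 0.216)
(x₄, y₄) = (-0.932, 0.216) − 0.05·(-4.888, 4.568) = (-0.6876, -0.0124)
(x₅, y₅) = (-0.6876, -0.0124) − 0.05·(-2.9008, 4.6) = (-0.54256, -0.2424)

(-0.54256, -0.2424)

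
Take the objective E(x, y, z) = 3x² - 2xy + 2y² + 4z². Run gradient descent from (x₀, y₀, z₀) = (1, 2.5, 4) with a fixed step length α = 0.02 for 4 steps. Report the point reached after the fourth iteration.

(0.89968, 1.927648, 1.99148544)

∇E = (6x - 2y, -2x + 4y, 8z)
Step 1: at (1, 2.5, 4), ∇E = (1, 8, 32) → (1, 2.5, 4) − 0.02·(1, 8, 32) = (0.98, 2.34, 3.36)
Step 2: at (0.98, 2.34, 3.36), ∇E = (1.2, 7.4, 26.88) → (0.98, 2.34, 3.36) − 0.02·(1.2, 7.4, 26.88) = (0.956, 2.192, 2.8224)
Step 3: at (0.956, 2.192, 2.8224), ∇E = (1.352, 6.856, 22.5792) → (0.956, 2.192, 2.8224) − 0.02·(1.352, 6.856, 22.5792) = (0.92896, 2.05488, 2.370816)
Step 4: at (0.92896, 2.05488, 2.370816), ∇E = (1.464, 6.3616, 18.966528) → (0.92896, 2.05488, 2.370816) − 0.02·(1.464, 6.3616, 18.966528) = (0.89968, 1.927648, 1.99148544)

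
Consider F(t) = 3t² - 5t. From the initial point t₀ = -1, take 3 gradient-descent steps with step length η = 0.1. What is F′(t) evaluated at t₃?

-0.704

F′(t) = 6t - 5
t₁ = -1 − 0.1·(-11) = 0.1
t₂ = 0.1 − 0.1·(-4.4) = 0.54
t₃ = 0.54 − 0.1·(-1.76) = 0.716
F′(t) at (0.716) = -0.704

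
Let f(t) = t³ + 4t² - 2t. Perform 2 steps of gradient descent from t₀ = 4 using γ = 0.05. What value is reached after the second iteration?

f′(t) = 3t² + 8t - 2
t₁ = 4 − 0.05·78 = 0.1
t₂ = 0.1 − 0.05·(-1.17) = 0.1585

0.1585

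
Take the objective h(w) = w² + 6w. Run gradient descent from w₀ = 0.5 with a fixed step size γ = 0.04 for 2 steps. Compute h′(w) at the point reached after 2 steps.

h′(w) = 2w + 6
w₁ = 0.5 − 0.04·7 = 0.22
w₂ = 0.22 − 0.04·6.44 = -0.0376
h′(w) at (-0.0376) = 5.9248

5.9248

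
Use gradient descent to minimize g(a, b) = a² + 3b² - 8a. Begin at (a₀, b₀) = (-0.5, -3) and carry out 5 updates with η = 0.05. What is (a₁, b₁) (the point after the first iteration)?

(-0.05, -2.1)

∇g = (2a - 8, 6b)
Step 1: at (-0.5, -3), ∇g = (-9, -18) → (-0.5, -3) − 0.05·(-9, -18) = (-0.05, -2.1)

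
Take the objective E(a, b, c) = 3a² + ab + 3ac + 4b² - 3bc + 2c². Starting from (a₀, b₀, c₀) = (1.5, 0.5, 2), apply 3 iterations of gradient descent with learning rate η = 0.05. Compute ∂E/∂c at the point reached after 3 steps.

∇E = (6a + b + 3c, a + 8b - 3c, 3a - 3b + 4c)
(a₁, b₁, c₁) = (1.5, 0.5, 2) − 0.05·(15.5, -0.5, 11) = (0.725, 0.525, 1.45)
(a₂, b₂, c₂) = (0.725, 0.525, 1.45) − 0.05·(9.225, 0.575, 6.4) = (0.26375, 0.49625, 1.13)
(a₃, b₃, c₃) = (0.26375, 0.49625, 1.13) − 0.05·(5.46875, 0.84375, 3.8225) = (-0.0096875, 0.4540625, 0.938875)
∂E/∂c at (-0.0096875, 0.4540625, 0.938875) = 2.36425

2.36425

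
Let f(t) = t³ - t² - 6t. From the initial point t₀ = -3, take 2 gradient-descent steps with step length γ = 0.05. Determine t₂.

-7.323375

f′(t) = 3t² - 2t - 6
t₁ = -3 − 0.05·27 = -4.35
t₂ = -4.35 − 0.05·59.4675 = -7.323375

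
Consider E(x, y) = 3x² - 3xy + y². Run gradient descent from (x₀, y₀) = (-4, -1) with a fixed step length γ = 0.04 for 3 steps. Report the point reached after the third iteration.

(-2.15296, -1.842176)

∇E = (6x - 3y, -3x + 2y)
Step 1: at (-4, -1), ∇E = (-21, 10) → (-4, -1) − 0.04·(-21, 10) = (-3.16, -1.4)
Step 2: at (-3.16, -1.4), ∇E = (-14.76, 6.68) → (-3.16, -1.4) − 0.04·(-14.76, 6.68) = (-2.5696, -1.6672)
Step 3: at (-2.5696, -1.6672), ∇E = (-10.416, 4.3744) → (-2.5696, -1.6672) − 0.04·(-10.416, 4.3744) = (-2.15296, -1.842176)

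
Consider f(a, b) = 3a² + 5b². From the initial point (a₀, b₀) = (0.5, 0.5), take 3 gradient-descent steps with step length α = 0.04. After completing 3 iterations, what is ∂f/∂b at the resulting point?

∇f = (6a, 10b)
Step 1: at (0.5, 0.5), ∇f = (3, 5) → (0.5, 0.5) − 0.04·(3, 5) = (0.38, 0.3)
Step 2: at (0.38, 0.3), ∇f = (2.28, 3) → (0.38, 0.3) − 0.04·(2.28, 3) = (0.2888, 0.18)
Step 3: at (0.2888, 0.18), ∇f = (1.7328, 1.8) → (0.2888, 0.18) − 0.04·(1.7328, 1.8) = (0.219488, 0.108)
∂f/∂b at (0.219488, 0.108) = 1.08

1.08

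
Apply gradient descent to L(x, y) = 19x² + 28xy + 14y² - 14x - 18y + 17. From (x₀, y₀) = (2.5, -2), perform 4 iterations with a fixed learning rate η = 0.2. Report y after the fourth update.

2817.5968

∇L = (38x + 28y - 14, 28x + 28y - 18)
(x₁, y₁) = (2.5, -2) − 0.2·(25, -4) = (-2.5, -1.2)
(x₂, y₂) = (-2.5, -1.2) − 0.2·(-142.6, -121.6) = (26.02, 23.12)
(x₃, y₃) = (26.02, 23.12) − 0.2·(1622.12, 1357.92) = (-298.404, -248.464)
(x₄, y₄) = (-298.404, -248.464) − 0.2·(-18310.344, -15330.304) = (3363.6648, 2817.5968)
y = 2817.5968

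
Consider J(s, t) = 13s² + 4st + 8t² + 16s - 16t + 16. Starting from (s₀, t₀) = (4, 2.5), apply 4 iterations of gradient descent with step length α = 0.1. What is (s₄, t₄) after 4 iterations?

∇J = (26s + 4t + 16, 4s + 16t - 16)
Step 1: at (4, 2.5), ∇J = (130, 40) → (4, 2.5) − 0.1·(130, 40) = (-9, -1.5)
Step 2: at (-9, -1.5), ∇J = (-224, -76) → (-9, -1.5) − 0.1·(-224, -76) = (13.4, 6.1)
Step 3: at (13.4, 6.1), ∇J = (388.8, 135.2) → (13.4, 6.1) − 0.1·(388.8, 135.2) = (-25.48, -7.42)
Step 4: at (-25.48, -7.42), ∇J = (-676.16, -236.64) → (-25.48, -7.42) − 0.1·(-676.16, -236.64) = (42.136, 16.244)

(42.136, 16.244)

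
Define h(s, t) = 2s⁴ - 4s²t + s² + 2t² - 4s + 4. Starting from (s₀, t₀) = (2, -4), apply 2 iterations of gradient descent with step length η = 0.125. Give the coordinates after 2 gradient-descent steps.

∇h = (8s³ - 8st + 2s - 4, -4s² + 4t)
(s₁, t₁) = (2, -4) − 0.125·(128, -32) = (-14, 0)
(s₂, t₂) = (-14, 0) − 0.125·(-21984, -784) = (2734, 98)

(2734, 98)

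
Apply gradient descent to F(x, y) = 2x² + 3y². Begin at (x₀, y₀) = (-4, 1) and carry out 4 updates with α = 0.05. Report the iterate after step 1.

(-3.2, 0.7)

∇F = (4x, 6y)
Step 1: at (-4, 1), ∇F = (-16, 6) → (-4, 1) − 0.05·(-16, 6) = (-3.2, 0.7)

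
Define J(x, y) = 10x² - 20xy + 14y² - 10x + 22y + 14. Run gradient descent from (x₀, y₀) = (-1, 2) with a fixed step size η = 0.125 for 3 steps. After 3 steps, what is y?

∇J = (20x - 20y - 10, -20x + 28y + 22)
Step 1: at (-1, 2), ∇J = (-70, 98) → (-1, 2) − 0.125·(-70, 98) = (7.75, -10.25)
Step 2: at (7.75, -10.25), ∇J = (350, -420) → (7.75, -10.25) − 0.125·(350, -420) = (-36, 42.25)
Step 3: at (-36, 42.25), ∇J = (-1575, 1925) → (-36, 42.25) − 0.125·(-1575, 1925) = (160.875, -198.375)
y = -198.375

-198.375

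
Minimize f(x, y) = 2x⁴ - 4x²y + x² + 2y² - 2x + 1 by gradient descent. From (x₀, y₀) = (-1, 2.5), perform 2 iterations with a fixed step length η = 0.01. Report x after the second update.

∇f = (8x³ - 8xy + 2x - 2, -4x² + 4y)
Step 1: at (-1, 2.5), ∇f = (8, 6) → (-1, 2.5) − 0.01·(8, 6) = (-1.08, 2.44)
Step 2: at (-1.08, 2.44), ∇f = (6.843904, 5.0944) → (-1.08, 2.44) − 0.01·(6.843904, 5.0944) = (-1.14843904, 2.389056)
x = -1.14843904

-1.14843904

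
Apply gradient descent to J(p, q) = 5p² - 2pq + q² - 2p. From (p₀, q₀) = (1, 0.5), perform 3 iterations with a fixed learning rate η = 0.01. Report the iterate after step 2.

(0.8672, 0.5184)

∇J = (10p - 2q - 2, -2p + 2q)
Step 1: at (1, 0.5), ∇J = (7, -1) → (1, 0.5) − 0.01·(7, -1) = (0.93, 0.51)
Step 2: at (0.93, 0.51), ∇J = (6.28, -0.84) → (0.93, 0.51) − 0.01·(6.28, -0.84) = (0.8672, 0.5184)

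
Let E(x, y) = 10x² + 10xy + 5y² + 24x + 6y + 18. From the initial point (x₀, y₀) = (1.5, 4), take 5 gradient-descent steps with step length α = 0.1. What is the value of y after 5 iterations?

-23.7

∇E = (20x + 10y + 24, 10x + 10y + 6)
(x₁, y₁) = (1.5, 4) − 0.1·(94, 61) = (-7.9, -2.1)
(x₂, y₂) = (-7.9, -2.1) − 0.1·(-155, -94) = (7.6, 7.3)
(x₃, y₃) = (7.6, 7.3) − 0.1·(249, 155) = (-17.3, -8.2)
(x₄, y₄) = (-17.3, -8.2) − 0.1·(-404, -249) = (23.1, 16.7)
(x₅, y₅) = (23.1, 16.7) − 0.1·(653, 404) = (-42.2, -23.7)
y = -23.7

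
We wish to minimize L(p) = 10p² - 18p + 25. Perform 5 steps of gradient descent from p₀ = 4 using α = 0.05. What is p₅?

L′(p) = 20p - 18
p₁ = 4 − 0.05·62 = 0.9
p₂ = 0.9 − 0.05·0 = 0.9
p₃ = 0.9 − 0.05·0 = 0.9
p₄ = 0.9 − 0.05·0 = 0.9
p₅ = 0.9 − 0.05·0 = 0.9

0.9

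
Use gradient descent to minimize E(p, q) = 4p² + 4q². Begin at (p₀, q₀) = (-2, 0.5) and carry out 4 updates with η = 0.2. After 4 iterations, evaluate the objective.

∇E = (8p, 8q)
(p₁, q₁) = (-2, 0.5) − 0.2·(-16, 4) = (1.2, -0.3)
(p₂, q₂) = (1.2, -0.3) − 0.2·(9.6, -2.4) = (-0.72, 0.18)
(p₃, q₃) = (-0.72, 0.18) − 0.2·(-5.76, 1.44) = (0.432, -0.108)
(p₄, q₄) = (0.432, -0.108) − 0.2·(3.456, -0.864) = (-0.2592, 0.0648)
E(-0.2592, 0.0648) = 0.28553472

0.28553472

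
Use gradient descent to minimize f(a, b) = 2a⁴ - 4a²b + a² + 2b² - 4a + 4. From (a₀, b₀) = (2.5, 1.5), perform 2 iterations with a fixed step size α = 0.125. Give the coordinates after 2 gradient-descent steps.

(813.9375, 47.0625)

∇f = (8a³ - 8ab + 2a - 4, -4a² + 4b)
Step 1: at (2.5, 1.5), ∇f = (96, -19) → (2.5, 1.5) − 0.125·(96, -19) = (-9.5, 3.875)
Step 2: at (-9.5, 3.875), ∇f = (-6587.5, -345.5) → (-9.5, 3.875) − 0.125·(-6587.5, -345.5) = (813.9375, 47.0625)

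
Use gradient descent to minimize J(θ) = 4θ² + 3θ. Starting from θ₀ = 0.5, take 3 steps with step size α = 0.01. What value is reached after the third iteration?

J′(θ) = 8θ + 3
Step 1: J′(0.5) = 7; θ₁ = 0.5 − 0.01·7 = 0.43
Step 2: J′(0.43) = 6.44; θ₂ = 0.43 − 0.01·6.44 = 0.3656
Step 3: J′(0.3656) = 5.9248; θ₃ = 0.3656 − 0.01·5.9248 = 0.306352

0.306352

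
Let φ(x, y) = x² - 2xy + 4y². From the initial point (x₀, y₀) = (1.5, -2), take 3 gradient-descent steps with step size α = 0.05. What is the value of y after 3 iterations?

∇φ = (2x - 2y, -2x + 8y)
Step 1: at (1.5, -2), ∇φ = (7, -19) → (1.5, -2) − 0.05·(7, -19) = (1.15, -1.05)
Step 2: at (1.15, -1.05), ∇φ = (4.4, -10.7) → (1.15, -1.05) − 0.05·(4.4, -10.7) = (0.93, -0.515)
Step 3: at (0.93, -0.515), ∇φ = (2.89, -5.98) → (0.93, -0.515) − 0.05·(2.89, -5.98) = (0.7855, -0.216)
y = -0.216

-0.216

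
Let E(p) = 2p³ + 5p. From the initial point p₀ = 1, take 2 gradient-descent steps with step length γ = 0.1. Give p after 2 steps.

E′(p) = 6p² + 5
Step 1: E′(1) = 11; p₁ = 1 − 0.1·11 = -0.1
Step 2: E′(-0.1) = 5.06; p₂ = -0.1 − 0.1·5.06 = -0.606

-0.606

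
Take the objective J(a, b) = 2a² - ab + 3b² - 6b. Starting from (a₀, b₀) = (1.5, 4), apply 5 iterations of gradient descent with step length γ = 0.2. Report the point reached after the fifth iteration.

(0.26624, 1.04128)

∇J = (4a - b, -a + 6b - 6)
Step 1: at (1.5, 4), ∇J = (2, 16.5) → (1.5, 4) − 0.2·(2, 16.5) = (1.1, 0.7)
Step 2: at (1.1, 0.7), ∇J = (3.7, -2.9) → (1.1, 0.7) − 0.2·(3.7, -2.9) = (0.36, 1.28)
Step 3: at (0.36, 1.28), ∇J = (0.16, 1.32) → (0.36, 1.28) − 0.2·(0.16, 1.32) = (0.328, 1.016)
Step 4: at (0.328, 1.016), ∇J = (0.296, -0.232) → (0.328, 1.016) − 0.2·(0.296, -0.232) = (0.2688, 1.0624)
Step 5: at (0.2688, 1.0624), ∇J = (0.0128, 0.1056) → (0.2688, 1.0624) − 0.2·(0.0128, 0.1056) = (0.26624, 1.04128)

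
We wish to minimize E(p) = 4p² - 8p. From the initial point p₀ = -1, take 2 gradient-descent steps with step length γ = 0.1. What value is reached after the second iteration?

0.92

E′(p) = 8p - 8
p₁ = -1 − 0.1·(-16) = 0.6
p₂ = 0.6 − 0.1·(-3.2) = 0.92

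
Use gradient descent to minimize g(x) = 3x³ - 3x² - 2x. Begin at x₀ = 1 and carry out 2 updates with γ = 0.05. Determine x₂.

0.928875

g′(x) = 9x² - 6x - 2
Step 1: g′(1) = 1; x₁ = 1 − 0.05·1 = 0.95
Step 2: g′(0.95) = 0.4225; x₂ = 0.95 − 0.05·0.4225 = 0.928875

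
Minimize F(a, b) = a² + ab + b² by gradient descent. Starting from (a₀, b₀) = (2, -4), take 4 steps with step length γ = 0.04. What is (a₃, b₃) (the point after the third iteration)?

∇F = (2a + b, a + 2b)
(a₁, b₁) = (2, -4) − 0.04·(0, -6) = (2, -3.76)
(a₂, b₂) = (2, -3.76) − 0.04·(0.24, -5.52) = (1.9904, -3.5392)
(a₃, b₃) = (1.9904, -3.5392) − 0.04·(0.4416, -5.088) = (1.972736, -3.33568)

(1.972736, -3.33568)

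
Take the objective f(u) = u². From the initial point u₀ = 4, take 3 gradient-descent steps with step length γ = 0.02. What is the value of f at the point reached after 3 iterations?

12.524124635136

f′(u) = 2u
Step 1: f′(4) = 8; u₁ = 4 − 0.02·8 = 3.84
Step 2: f′(3.84) = 7.68; u₂ = 3.84 − 0.02·7.68 = 3.6864
Step 3: f′(3.6864) = 7.3728; u₃ = 3.6864 − 0.02·7.3728 = 3.538944
f(3.538944) = 12.524124635136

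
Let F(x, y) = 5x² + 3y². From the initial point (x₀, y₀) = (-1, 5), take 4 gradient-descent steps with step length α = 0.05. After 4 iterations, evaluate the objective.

∇F = (10x, 6y)
(x₁, y₁) = (-1, 5) − 0.05·(-10, 30) = (-0.5, 3.5)
(x₂, y₂) = (-0.5, 3.5) − 0.05·(-5, 21) = (-0.25, 2.45)
(x₃, y₃) = (-0.25, 2.45) − 0.05·(-2.5, 14.7) = (-0.125, 1.715)
(x₄, y₄) = (-0.125, 1.715) − 0.05·(-1.25, 10.29) = (-0.0625, 1.2005)
F(-0.0625, 1.2005) = 4.343132

4.343132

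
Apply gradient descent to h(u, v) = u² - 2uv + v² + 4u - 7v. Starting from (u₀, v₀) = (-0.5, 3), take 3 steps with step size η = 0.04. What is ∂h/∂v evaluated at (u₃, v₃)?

∇h = (2u - 2v + 4, -2u + 2v - 7)
(u₁, v₁) = (-0.5, 3) − 0.04·(-3, 0) = (-0.38, 3)
(u₂, v₂) = (-0.38, 3) − 0.04·(-2.76, -0.24) = (-0.2696, 3.0096)
(u₃, v₃) = (-0.2696, 3.0096) − 0.04·(-2.5584, -0.4416) = (-0.167264, 3.027264)
∂h/∂v at (-0.167264, 3.027264) = -0.610944

-0.610944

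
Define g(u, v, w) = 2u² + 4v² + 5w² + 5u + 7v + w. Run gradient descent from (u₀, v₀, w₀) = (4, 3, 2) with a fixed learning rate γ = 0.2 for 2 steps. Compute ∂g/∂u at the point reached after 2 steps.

∇g = (4u + 5, 8v + 7, 10w + 1)
(u₁, v₁, w₁) = (4, 3, 2) − 0.2·(21, 31, 21) = (-0.2, -3.2, -2.2)
(u₂, v₂, w₂) = (-0.2, -3.2, -2.2) − 0.2·(4.2, -18.6, -21) = (-1.04, 0.52, 2)
∂g/∂u at (-1.04, 0.52, 2) = 0.84

0.84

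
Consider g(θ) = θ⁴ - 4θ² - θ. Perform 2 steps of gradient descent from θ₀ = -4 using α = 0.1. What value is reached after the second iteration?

g′(θ) = 4θ³ - 8θ - 1
θ₁ = -4 − 0.1·(-225) = 18.5
θ₂ = 18.5 − 0.1·25177.5 = -2499.25

-2499.25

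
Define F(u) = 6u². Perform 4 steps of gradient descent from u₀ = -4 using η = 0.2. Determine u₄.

F′(u) = 12u
u₁ = -4 − 0.2·(-48) = 5.6
u₂ = 5.6 − 0.2·67.2 = -7.84
u₃ = -7.84 − 0.2·(-94.08) = 10.976
u₄ = 10.976 − 0.2·131.712 = -15.3664

-15.3664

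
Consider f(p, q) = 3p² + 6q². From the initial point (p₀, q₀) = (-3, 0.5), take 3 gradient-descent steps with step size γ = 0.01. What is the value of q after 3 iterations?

0.340736

∇f = (6p, 12q)
(p₁, q₁) = (-3, 0.5) − 0.01·(-18, 6) = (-2.82, 0.44)
(p₂, q₂) = (-2.82, 0.44) − 0.01·(-16.92, 5.28) = (-2.6508, 0.3872)
(p₃, q₃) = (-2.6508, 0.3872) − 0.01·(-15.9048, 4.6464) = (-2.491752, 0.340736)
q = 0.340736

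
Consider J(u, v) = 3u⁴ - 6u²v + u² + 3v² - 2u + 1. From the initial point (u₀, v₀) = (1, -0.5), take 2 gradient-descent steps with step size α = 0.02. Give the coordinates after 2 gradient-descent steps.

(0.54233344, -0.232448)

∇J = (12u³ - 12uv + 2u - 2, -6u² + 6v)
(u₁, v₁) = (1, -0.5) − 0.02·(18, -9) = (0.64, -0.32)
(u₂, v₂) = (0.64, -0.32) − 0.02·(4.883328, -4.3776) = (0.54233344, -0.232448)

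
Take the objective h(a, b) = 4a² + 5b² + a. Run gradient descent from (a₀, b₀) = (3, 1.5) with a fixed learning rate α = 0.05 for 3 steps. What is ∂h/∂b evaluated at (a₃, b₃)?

∇h = (8a + 1, 10b)
(a₁, b₁) = (3, 1.5) − 0.05·(25, 15) = (1.75, 0.75)
(a₂, b₂) = (1.75, 0.75) − 0.05·(15, 7.5) = (1, 0.375)
(a₃, b₃) = (1, 0.375) − 0.05·(9, 3.75) = (0.55, 0.1875)
∂h/∂b at (0.55, 0.1875) = 1.875

1.875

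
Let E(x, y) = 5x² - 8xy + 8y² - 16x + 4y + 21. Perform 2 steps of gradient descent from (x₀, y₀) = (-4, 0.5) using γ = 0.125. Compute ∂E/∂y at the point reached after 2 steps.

163

∇E = (10x - 8y - 16, -8x + 16y + 4)
(x₁, y₁) = (-4, 0.5) − 0.125·(-60, 44) = (3.5, -5)
(x₂, y₂) = (3.5, -5) − 0.125·(59, -104) = (-3.875, 8)
∂E/∂y at (-3.875, 8) = 163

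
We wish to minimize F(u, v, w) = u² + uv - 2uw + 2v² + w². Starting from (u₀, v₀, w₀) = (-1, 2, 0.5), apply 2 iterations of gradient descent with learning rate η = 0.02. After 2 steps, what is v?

1.7308

∇F = (2u + v - 2w, u + 4v, -2u + 2w)
(u₁, v₁, w₁) = (-1, 2, 0.5) − 0.02·(-1, 7, 3) = (-0.98, 1.86, 0.44)
(u₂, v₂, w₂) = (-0.98, 1.86, 0.44) − 0.02·(-0.98, 6.46, 2.84) = (-0.9604, 1.7308, 0.3832)
v = 1.7308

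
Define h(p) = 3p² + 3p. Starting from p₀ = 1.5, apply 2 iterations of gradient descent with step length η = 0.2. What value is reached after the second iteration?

h′(p) = 6p + 3
p₁ = 1.5 − 0.2·12 = -0.9
p₂ = -0.9 − 0.2·(-2.4) = -0.42

-0.42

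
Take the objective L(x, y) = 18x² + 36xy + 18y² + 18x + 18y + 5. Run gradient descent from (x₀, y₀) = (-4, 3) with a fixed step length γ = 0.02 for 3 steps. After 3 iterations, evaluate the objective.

0.532653412352

∇L = (36x + 36y + 18, 36x + 36y + 18)
(x₁, y₁) = (-4, 3) − 0.02·(-18, -18) = (-3.64, 3.36)
(x₂, y₂) = (-3.64, 3.36) − 0.02·(7.92, 7.92) = (-3.7984, 3.2016)
(x₃, y₃) = (-3.7984, 3.2016) − 0.02·(-3.4848, -3.4848) = (-3.728704, 3.271296)
L(-3.728704, 3.271296) = 0.532653412352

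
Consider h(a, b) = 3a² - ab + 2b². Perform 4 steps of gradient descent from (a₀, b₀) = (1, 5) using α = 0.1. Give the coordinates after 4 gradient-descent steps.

∇h = (6a - b, -a + 4b)
(a₁, b₁) = (1, 5) − 0.1·(1, 19) = (0.9, 3.1)
(a₂, b₂) = (0.9, 3.1) − 0.1·(2.3, 11.5) = (0.67, 1.95)
(a₃, b₃) = (0.67, 1.95) − 0.1·(2.07, 7.13) = (0.463, 1.237)
(a₄, b₄) = (0.463, 1.237) − 0.1·(1.541, 4.485) = (0.3089, 0.7885)

(0.3089, 0.7885)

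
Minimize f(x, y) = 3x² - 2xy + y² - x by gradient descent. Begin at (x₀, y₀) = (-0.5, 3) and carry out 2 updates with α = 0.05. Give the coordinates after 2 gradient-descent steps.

(0.315, 2.385)

∇f = (6x - 2y - 1, -2x + 2y)
Step 1: at (-0.5, 3), ∇f = (-10, 7) → (-0.5, 3) − 0.05·(-10, 7) = (0, 2.65)
Step 2: at (0, 2.65), ∇f = (-6.3, 5.3) → (0, 2.65) − 0.05·(-6.3, 5.3) = (0.315, 2.385)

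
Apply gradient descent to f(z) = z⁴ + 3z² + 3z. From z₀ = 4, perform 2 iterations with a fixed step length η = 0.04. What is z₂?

57.07250688

f′(z) = 4z³ + 6z + 3
z₁ = 4 − 0.04·283 = -7.32
z₂ = -7.32 − 0.04·(-1609.812672) = 57.07250688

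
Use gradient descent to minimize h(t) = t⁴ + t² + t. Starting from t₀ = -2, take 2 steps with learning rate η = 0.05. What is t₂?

h′(t) = 4t³ + 2t + 1
t₁ = -2 − 0.05·(-35) = -0.25
t₂ = -0.25 − 0.05·0.4375 = -0.271875

-0.271875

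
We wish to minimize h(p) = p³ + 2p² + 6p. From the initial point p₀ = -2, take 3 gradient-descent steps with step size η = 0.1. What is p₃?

h′(p) = 3p² + 4p + 6
p₁ = -2 − 0.1·10 = -3
p₂ = -3 − 0.1·21 = -5.1
p₃ = -5.1 − 0.1·63.63 = -11.463

-11.463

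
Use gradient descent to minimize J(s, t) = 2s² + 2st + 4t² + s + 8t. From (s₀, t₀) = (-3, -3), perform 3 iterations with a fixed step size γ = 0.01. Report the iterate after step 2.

∇J = (4s + 2t + 1, 2s + 8t + 8)
Step 1: at (-3, -3), ∇J = (-17, -22) → (-3, -3) − 0.01·(-17, -22) = (-2.83, -2.78)
Step 2: at (-2.83, -2.78), ∇J = (-15.88, -19.9) → (-2.83, -2.78) − 0.01·(-15.88, -19.9) = (-2.6712, -2.581)

(-2.6712, -2.581)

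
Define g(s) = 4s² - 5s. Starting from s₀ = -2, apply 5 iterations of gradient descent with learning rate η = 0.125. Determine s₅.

g′(s) = 8s - 5
s₁ = -2 − 0.125·(-21) = 0.625
s₂ = 0.625 − 0.125·0 = 0.625
s₃ = 0.625 − 0.125·0 = 0.625
s₄ = 0.625 − 0.125·0 = 0.625
s₅ = 0.625 − 0.125·0 = 0.625

0.625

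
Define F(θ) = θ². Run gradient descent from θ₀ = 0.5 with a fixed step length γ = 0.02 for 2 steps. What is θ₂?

0.4608

F′(θ) = 2θ
Step 1: F′(0.5) = 1; θ₁ = 0.5 − 0.02·1 = 0.48
Step 2: F′(0.48) = 0.96; θ₂ = 0.48 − 0.02·0.96 = 0.4608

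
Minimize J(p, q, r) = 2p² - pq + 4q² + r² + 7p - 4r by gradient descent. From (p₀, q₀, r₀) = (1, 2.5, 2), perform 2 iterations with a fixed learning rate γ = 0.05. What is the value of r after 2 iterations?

2

∇J = (4p - q + 7, -p + 8q, 2r - 4)
(p₁, q₁, r₁) = (1, 2.5, 2) − 0.05·(8.5, 19, 0) = (0.575, 1.55, 2)
(p₂, q₂, r₂) = (0.575, 1.55, 2) − 0.05·(7.75, 11.825, 0) = (0.1875, 0.95875, 2)
r = 2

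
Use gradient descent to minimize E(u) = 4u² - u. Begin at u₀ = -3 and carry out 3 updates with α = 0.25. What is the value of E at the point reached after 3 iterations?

39

E′(u) = 8u - 1
u₁ = -3 − 0.25·(-25) = 3.25
u₂ = 3.25 − 0.25·25 = -3
u₃ = -3 − 0.25·(-25) = 3.25
E(3.25) = 39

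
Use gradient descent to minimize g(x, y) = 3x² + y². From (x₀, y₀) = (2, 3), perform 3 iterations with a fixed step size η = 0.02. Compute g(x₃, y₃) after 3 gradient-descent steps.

12.617669148672

∇g = (6x, 2y)
Step 1: at (2, 3), ∇g = (12, 6) → (2, 3) − 0.02·(12, 6) = (1.76, 2.88)
Step 2: at (1.76, 2.88), ∇g = (10.56, 5.76) → (1.76, 2.88) − 0.02·(10.56, 5.76) = (1.5488, 2.7648)
Step 3: at (1.5488, 2.7648), ∇g = (9.2928, 5.5296) → (1.5488, 2.7648) − 0.02·(9.2928, 5.5296) = (1.362944, 2.654208)
g(1.362944, 2.654208) = 12.617669148672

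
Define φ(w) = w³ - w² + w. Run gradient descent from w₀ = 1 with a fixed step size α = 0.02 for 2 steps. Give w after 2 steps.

φ′(w) = 3w² - 2w + 1
w₁ = 1 − 0.02·2 = 0.96
w₂ = 0.96 − 0.02·1.8448 = 0.923104

0.923104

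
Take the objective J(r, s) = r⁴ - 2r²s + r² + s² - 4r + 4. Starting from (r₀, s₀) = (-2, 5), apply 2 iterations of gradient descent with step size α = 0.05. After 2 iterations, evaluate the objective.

∇J = (4r³ - 4rs + 2r - 4, -2r² + 2s)
(r₁, s₁) = (-2, 5) − 0.05·(0, 2) = (-2, 4.9)
(r₂, s₂) = (-2, 4.9) − 0.05·(-0.8, 1.8) = (-1.96, 4.81)
J(-1.96, 4.81) = 16.61939856

16.61939856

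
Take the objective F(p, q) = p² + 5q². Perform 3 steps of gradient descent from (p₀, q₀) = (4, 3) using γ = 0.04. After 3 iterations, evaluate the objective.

11.801200021504

∇F = (2p, 10q)
Step 1: at (4, 3), ∇F = (8, 30) → (4, 3) − 0.04·(8, 30) = (3.68, 1.8)
Step 2: at (3.68, 1.8), ∇F = (7.36, 18) → (3.68, 1.8) − 0.04·(7.36, 18) = (3.3856, 1.08)
Step 3: at (3.3856, 1.08), ∇F = (6.7712, 10.8) → (3.3856, 1.08) − 0.04·(6.7712, 10.8) = (3.114752, 0.648)
F(3.114752, 0.648) = 11.801200021504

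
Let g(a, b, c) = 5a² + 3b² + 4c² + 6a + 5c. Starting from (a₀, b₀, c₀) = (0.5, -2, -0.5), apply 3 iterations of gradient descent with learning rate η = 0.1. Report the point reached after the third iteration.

(-0.6, -0.128, -0.624)

∇g = (10a + 6, 6b, 8c + 5)
Step 1: at (0.5, -2, -0.5), ∇g = (11, -12, 1) → (0.5, -2, -0.5) − 0.1·(11, -12, 1) = (-0.6, -0.8, -0.6)
Step 2: at (-0.6, -0.8, -0.6), ∇g = (0, -4.8, 0.2) → (-0.6, -0.8, -0.6) − 0.1·(0, -4.8, 0.2) = (-0.6, -0.32, -0.62)
Step 3: at (-0.6, -0.32, -0.62), ∇g = (0, -1.92, 0.04) → (-0.6, -0.32, -0.62) − 0.1·(0, -1.92, 0.04) = (-0.6, -0.128, -0.624)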